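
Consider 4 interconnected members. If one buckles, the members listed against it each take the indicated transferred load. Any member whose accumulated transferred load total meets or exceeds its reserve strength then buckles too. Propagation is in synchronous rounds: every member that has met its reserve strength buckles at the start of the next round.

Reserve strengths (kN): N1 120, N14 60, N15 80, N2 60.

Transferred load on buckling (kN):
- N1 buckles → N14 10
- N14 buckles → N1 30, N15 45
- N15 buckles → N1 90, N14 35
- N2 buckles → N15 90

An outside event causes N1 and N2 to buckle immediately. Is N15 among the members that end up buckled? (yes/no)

Round 1 — N1, N2 buckle (initial).
  N14: +10 → 10 < 60
  N15: +90 → 90 ≥ 80
Round 2 — N15 buckles.
  N14: +35 → 45 < 60
No further bucklings.

yes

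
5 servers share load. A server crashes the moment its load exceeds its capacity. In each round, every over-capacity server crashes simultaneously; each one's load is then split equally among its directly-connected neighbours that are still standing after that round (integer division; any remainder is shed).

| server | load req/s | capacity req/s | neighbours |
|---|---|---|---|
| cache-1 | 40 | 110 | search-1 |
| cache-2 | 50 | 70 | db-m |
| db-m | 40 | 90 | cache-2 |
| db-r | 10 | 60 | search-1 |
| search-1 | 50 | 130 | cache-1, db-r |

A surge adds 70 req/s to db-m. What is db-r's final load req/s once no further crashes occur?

10

Round 1 — db-m at 110 > 90. db-m crashes.
  db-m sheds 110 req/s to cache-2: 110 each.
    cache-2: 50+110 = 160 > 70
Round 2 — cache-2 crashes.
  cache-2 sheds 160 req/s: no online neighbours, lost.
No further crashes.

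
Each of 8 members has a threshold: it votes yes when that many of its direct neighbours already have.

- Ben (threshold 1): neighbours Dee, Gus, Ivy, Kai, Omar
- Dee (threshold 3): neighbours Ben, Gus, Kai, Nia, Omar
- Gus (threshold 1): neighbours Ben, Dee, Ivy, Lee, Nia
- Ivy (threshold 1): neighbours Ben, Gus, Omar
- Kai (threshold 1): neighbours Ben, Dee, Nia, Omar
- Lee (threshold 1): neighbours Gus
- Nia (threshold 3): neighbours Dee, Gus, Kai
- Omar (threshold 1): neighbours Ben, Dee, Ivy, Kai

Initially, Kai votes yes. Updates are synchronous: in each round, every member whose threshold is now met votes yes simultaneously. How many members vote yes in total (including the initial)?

8

Round 1 — Kai votes yes (initial).
Round 2 — checking thresholds:
  Ben: 1 of 5 neighbours ≥ 1, votes yes.
  Dee: 1 of 5 neighbours < 3, not yet.
  Nia: 1 of 3 neighbours < 3, not yet.
  Omar: 1 of 4 neighbours ≥ 1, votes yes.
Round 3 — checking thresholds:
  Dee: 3 of 5 neighbours ≥ 3, votes yes.
  Gus: 1 of 5 neighbours ≥ 1, votes yes.
  Ivy: 2 of 3 neighbours ≥ 1, votes yes.
  Nia: 1 of 3 neighbours < 3, not yet.
Round 4 — checking thresholds:
  Lee: 1 of 1 neighbours ≥ 1, votes yes.
  Nia: 3 of 3 neighbours ≥ 3, votes yes.
Round 5 — no new yes votes; cascade stops.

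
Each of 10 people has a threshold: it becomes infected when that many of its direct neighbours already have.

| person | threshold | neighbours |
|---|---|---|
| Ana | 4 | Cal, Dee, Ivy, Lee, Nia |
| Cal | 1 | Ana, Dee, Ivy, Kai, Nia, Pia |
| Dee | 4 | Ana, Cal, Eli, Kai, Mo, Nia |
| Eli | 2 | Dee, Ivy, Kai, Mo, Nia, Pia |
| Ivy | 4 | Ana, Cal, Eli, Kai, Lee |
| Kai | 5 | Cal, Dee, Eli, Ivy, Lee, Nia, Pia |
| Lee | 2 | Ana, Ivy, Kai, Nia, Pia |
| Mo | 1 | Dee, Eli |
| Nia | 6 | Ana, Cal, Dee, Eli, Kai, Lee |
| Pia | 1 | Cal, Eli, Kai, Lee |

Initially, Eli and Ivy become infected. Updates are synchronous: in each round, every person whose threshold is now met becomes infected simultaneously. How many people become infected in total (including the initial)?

Round 1 — Eli, Ivy become infected (initial).
Round 2 — checking thresholds:
  Ana: 1 of 5 neighbours < 4, below threshold.
  Cal: 1 of 6 neighbours ≥ 1, becomes infected.
  Dee: 1 of 6 neighbours < 4, below threshold.
  Kai: 2 of 7 neighbours < 5, below threshold.
  Lee: 1 of 5 neighbours < 2, below threshold.
  Mo: 1 of 2 neighbours ≥ 1, becomes infected.
  Nia: 1 of 6 neighbours < 6, below threshold.
  Pia: 1 of 4 neighbours ≥ 1, becomes infected.
Round 3 — checking thresholds:
  Ana: 2 of 5 neighbours < 4, below threshold.
  Dee: 3 of 6 neighbours < 4, below threshold.
  Kai: 4 of 7 neighbours < 5, below threshold.
  Lee: 2 of 5 neighbours ≥ 2, becomes infected.
  Nia: 2 of 6 neighbours < 6, below threshold.
Round 4 — checking thresholds:
  Ana: 3 of 5 neighbours < 4, below threshold.
  Dee: 3 of 6 neighbours < 4, below threshold.
  Kai: 5 of 7 neighbours ≥ 5, becomes infected.
  Nia: 3 of 6 neighbours < 6, below threshold.
Round 5 — checking thresholds:
  Ana: 3 of 5 neighbours < 4, below threshold.
  Dee: 4 of 6 neighbours ≥ 4, becomes infected.
  Nia: 4 of 6 neighbours < 6, below threshold.
Round 6 — checking thresholds:
  Ana: 4 of 5 neighbours ≥ 4, becomes infected.
  Nia: 5 of 6 neighbours < 6, below threshold.
Round 7 — checking thresholds:
  Nia: 6 of 6 neighbours ≥ 6, becomes infected.
Round 8 — no new infections; cascade stops.

10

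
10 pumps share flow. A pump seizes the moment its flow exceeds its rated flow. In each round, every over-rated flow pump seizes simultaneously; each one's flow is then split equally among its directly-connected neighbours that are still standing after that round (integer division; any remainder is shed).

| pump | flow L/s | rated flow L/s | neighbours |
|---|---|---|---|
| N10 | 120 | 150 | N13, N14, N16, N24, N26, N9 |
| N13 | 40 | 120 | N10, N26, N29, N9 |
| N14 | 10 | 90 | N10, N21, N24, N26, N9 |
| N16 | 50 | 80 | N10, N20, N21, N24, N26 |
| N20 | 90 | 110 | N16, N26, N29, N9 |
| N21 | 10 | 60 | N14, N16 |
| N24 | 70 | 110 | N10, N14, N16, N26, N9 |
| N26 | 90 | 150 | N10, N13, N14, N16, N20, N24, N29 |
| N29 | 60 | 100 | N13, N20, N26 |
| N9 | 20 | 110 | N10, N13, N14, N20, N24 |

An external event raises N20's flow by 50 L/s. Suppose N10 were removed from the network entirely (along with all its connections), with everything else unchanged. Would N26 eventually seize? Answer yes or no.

yes

With N10 removed:
Round 1 — N20 at 140 > 110. N20 seizes.
  N20 sheds 140 L/s to N16, N26, N29, N9: 35 each.
    N16: 50+35 = 85 > 80
    N26: 90+35 = 125 ≤ 150
    N29: 60+35 = 95 ≤ 100
    N9: 20+35 = 55 ≤ 110
Round 2 — N16 seizes.
  N16 sheds 85 L/s to N21, N24, N26: 28 each (1 lost).
    N21: 10+28 = 38 ≤ 60
    N24: 70+28 = 98 ≤ 110
    N26: 125+28 = 153 > 150
Round 3 — N26 seizes.
  N26 sheds 153 L/s to N13, N14, N24, N29: 38 each (1 lost).
    N13: 40+38 = 78 ≤ 120
    N14: 10+38 = 48 ≤ 90
    N24: 98+38 = 136 > 110
    N29: 95+38 = 133 > 100
Round 4 — N24, N29 seize.
  N24 sheds 136 L/s to N14, N9: 68 each.
    N14: 48+68 = 116 > 90
    N9: 55+68 = 123 > 110
  N29 sheds 133 L/s to N13: 133 each.
    N13: 78+133 = 211 > 120
Round 5 — N13, N14, N9 seize.
  N13 sheds 211 L/s: no online neighbours, lost.
  N14 sheds 116 L/s to N21: 116 each.
    N21: 38+116 = 154 > 60
  N9 sheds 123 L/s: no online neighbours, lost.
Round 6 — N21 seizes.
  N21 sheds 154 L/s: no online neighbours, lost.
No further seizures.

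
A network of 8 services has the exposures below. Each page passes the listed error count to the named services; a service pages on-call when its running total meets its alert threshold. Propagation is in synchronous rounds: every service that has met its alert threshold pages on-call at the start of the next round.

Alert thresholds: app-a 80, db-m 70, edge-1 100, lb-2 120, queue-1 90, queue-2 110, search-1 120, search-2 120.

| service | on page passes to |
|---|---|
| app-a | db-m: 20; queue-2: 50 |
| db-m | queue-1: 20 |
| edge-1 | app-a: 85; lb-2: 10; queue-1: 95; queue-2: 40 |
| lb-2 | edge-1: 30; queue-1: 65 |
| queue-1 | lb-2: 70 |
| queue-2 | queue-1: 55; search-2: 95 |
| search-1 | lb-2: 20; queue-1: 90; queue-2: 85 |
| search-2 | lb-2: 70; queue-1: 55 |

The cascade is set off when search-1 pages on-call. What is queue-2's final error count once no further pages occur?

85

Round 1 — search-1 pages on-call (initial).
  lb-2: +20 → 20 < 120
  queue-1: +90 → 90 ≥ 90
  queue-2: +85 → 85 < 110
Round 2 — queue-1 pages on-call.
  lb-2: +70 → 90 < 120
No further pages.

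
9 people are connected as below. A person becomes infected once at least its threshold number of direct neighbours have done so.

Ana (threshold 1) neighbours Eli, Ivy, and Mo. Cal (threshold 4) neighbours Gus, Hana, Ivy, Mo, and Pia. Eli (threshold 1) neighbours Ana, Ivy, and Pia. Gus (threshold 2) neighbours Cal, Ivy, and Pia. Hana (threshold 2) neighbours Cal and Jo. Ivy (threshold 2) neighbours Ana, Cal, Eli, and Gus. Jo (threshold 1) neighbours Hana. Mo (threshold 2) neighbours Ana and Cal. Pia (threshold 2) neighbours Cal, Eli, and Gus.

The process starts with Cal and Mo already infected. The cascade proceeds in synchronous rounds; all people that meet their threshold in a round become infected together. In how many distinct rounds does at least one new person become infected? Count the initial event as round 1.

Round 1 — Cal, Mo become infected (initial).
Round 2 — checking thresholds:
  Ana: 1 of 3 neighbours ≥ 1, becomes infected.
  Gus: 1 of 3 neighbours < 2, not yet.
  Hana: 1 of 2 neighbours < 2, not yet.
  Ivy: 1 of 4 neighbours < 2, not yet.
  Pia: 1 of 3 neighbours < 2, not yet.
Round 3 — checking thresholds:
  Eli: 1 of 3 neighbours ≥ 1, becomes infected.
  Gus: 1 of 3 neighbours < 2, not yet.
  Hana: 1 of 2 neighbours < 2, not yet.
  Ivy: 2 of 4 neighbours ≥ 2, becomes infected.
  Pia: 1 of 3 neighbours < 2, not yet.
Round 4 — checking thresholds:
  Gus: 2 of 3 neighbours ≥ 2, becomes infected.
  Hana: 1 of 2 neighbours < 2, not yet.
  Pia: 2 of 3 neighbours ≥ 2, becomes infected.
Round 5 — no new infections; cascade stops.

4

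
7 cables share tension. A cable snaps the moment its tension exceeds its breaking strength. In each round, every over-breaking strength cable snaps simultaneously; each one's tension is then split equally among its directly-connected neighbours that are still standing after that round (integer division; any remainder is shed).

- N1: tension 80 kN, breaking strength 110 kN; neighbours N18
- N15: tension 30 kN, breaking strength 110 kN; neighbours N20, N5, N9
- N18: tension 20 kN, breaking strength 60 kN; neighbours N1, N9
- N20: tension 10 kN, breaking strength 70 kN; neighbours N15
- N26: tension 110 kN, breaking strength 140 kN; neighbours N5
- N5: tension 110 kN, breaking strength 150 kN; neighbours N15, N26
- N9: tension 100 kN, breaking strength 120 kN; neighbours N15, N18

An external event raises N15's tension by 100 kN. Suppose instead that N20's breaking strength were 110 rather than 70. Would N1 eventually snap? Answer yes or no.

With N20's breaking strength at 110:
Round 1 — N15 at 130 > 110. N15 snaps.
  N15 sheds 130 kN to N20, N5, N9: 43 each (1 lost).
    N20: 10+43 = 53 ≤ 110
    N5: 110+43 = 153 > 150
    N9: 100+43 = 143 > 120
Round 2 — N5, N9 snap.
  N5 sheds 153 kN to N26: 153 each.
    N26: 110+153 = 263 > 140
  N9 sheds 143 kN to N18: 143 each.
    N18: 20+143 = 163 > 60
Round 3 — N18, N26 snap.
  N18 sheds 163 kN to N1: 163 each.
    N1: 80+163 = 243 > 110
  N26 sheds 263 kN: no online neighbours, lost.
Round 4 — N1 snaps.
  N1 sheds 243 kN: no online neighbours, lost.
No further breaks.

yes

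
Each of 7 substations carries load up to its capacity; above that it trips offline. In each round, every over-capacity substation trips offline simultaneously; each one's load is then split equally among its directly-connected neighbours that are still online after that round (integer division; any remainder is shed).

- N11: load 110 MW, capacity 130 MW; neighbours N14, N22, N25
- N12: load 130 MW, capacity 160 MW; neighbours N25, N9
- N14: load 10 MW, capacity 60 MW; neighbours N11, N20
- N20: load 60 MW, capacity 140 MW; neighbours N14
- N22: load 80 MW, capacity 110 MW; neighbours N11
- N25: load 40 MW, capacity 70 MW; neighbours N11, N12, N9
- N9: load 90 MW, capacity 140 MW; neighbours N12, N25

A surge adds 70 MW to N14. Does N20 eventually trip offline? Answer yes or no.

Round 1 — N14 at 80 > 60. N14 trips offline.
  N14 sheds 80 MW to N11, N20: 40 each.
    N11: 110+40 = 150 > 130
    N20: 60+40 = 100 ≤ 140
Round 2 — N11 trips offline.
  N11 sheds 150 MW to N22, N25: 75 each.
    N22: 80+75 = 155 > 110
    N25: 40+75 = 115 > 70
Round 3 — N22, N25 trip offline.
  N22 sheds 155 MW: no online neighbours, lost.
  N25 sheds 115 MW to N12, N9: 57 each (1 lost).
    N12: 130+57 = 187 > 160
    N9: 90+57 = 147 > 140
Round 4 — N12, N9 trip offline.
  N12 sheds 187 MW: no online neighbours, lost.
  N9 sheds 147 MW: no online neighbours, lost.
No further trips.

no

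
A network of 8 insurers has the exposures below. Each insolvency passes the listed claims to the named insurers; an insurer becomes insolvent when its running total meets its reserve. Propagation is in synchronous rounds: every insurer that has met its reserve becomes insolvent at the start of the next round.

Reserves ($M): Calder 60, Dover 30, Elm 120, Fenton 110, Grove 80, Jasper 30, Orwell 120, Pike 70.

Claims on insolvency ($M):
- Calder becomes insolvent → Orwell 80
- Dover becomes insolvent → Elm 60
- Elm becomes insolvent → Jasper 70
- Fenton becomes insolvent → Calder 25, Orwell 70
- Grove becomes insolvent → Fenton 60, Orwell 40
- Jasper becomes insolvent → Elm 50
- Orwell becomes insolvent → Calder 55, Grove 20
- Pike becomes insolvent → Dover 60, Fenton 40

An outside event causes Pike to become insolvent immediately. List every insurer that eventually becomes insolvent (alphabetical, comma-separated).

Round 1 — Pike becomes insolvent (initial).
  Dover: +60 → 60 ≥ 30
  Fenton: +40 → 40 < 110
Round 2 — Dover becomes insolvent.
  Elm: +60 → 60 < 120
No further insolvencies.

Dover, Pike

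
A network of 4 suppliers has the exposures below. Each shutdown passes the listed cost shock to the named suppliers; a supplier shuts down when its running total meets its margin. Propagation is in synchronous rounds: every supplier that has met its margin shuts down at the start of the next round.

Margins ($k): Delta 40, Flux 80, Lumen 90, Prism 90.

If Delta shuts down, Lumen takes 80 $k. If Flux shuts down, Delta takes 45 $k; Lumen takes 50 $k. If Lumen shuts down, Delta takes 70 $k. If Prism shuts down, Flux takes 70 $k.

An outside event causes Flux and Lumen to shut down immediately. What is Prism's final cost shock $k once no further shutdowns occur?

0

Round 1 — Flux, Lumen shut down (initial).
  Delta: +45+70 → 115 ≥ 40
Round 2 — Delta shuts down.
No further shutdowns.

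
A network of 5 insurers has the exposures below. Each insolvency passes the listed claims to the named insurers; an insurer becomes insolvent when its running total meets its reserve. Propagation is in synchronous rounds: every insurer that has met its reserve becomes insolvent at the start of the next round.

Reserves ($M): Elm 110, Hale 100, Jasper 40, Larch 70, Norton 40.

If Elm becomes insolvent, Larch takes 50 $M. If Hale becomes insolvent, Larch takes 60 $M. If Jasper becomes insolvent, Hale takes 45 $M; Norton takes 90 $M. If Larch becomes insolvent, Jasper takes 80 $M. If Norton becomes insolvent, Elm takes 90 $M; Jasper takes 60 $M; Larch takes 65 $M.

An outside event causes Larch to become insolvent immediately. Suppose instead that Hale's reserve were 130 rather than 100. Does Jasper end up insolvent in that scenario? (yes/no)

With Hale's reserve at 130:
Round 1 — Larch becomes insolvent (initial).
  Jasper: +80 → 80 ≥ 40
Round 2 — Jasper becomes insolvent.
  Hale: +45 → 45 < 130
  Norton: +90 → 90 ≥ 40
Round 3 — Norton becomes insolvent.
  Elm: +90 → 90 < 110
No further insolvencies.

yes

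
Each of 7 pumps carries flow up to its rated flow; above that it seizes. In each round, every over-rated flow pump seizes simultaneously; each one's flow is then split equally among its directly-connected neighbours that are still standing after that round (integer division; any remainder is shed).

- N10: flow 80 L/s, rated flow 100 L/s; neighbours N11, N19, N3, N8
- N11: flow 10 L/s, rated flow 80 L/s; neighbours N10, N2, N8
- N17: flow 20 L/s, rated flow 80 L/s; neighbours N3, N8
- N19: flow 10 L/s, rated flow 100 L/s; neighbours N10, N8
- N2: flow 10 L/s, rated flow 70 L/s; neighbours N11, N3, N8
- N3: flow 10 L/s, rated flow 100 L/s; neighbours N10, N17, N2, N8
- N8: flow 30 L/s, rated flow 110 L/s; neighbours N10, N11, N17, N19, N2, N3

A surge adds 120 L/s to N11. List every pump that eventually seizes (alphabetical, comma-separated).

N10, N11, N17, N2, N3, N8

Round 1 — N11 at 130 > 80. N11 seizes.
  N11 sheds 130 L/s to N10, N2, N8: 43 each (1 lost).
    N10: 80+43 = 123 > 100
    N2: 10+43 = 53 ≤ 70
    N8: 30+43 = 73 ≤ 110
Round 2 — N10 seizes.
  N10 sheds 123 L/s to N19, N3, N8: 41 each.
    N19: 10+41 = 51 ≤ 100
    N3: 10+41 = 51 ≤ 100
    N8: 73+41 = 114 > 110
Round 3 — N8 seizes.
  N8 sheds 114 L/s to N17, N19, N2, N3: 28 each (2 lost).
    N17: 20+28 = 48 ≤ 80
    N19: 51+28 = 79 ≤ 100
    N2: 53+28 = 81 > 70
    N3: 51+28 = 79 ≤ 100
Round 4 — N2 seizes.
  N2 sheds 81 L/s to N3: 81 each.
    N3: 79+81 = 160 > 100
Round 5 — N3 seizes.
  N3 sheds 160 L/s to N17: 160 each.
    N17: 48+160 = 208 > 80
Round 6 — N17 seizes.
  N17 sheds 208 L/s: no online neighbours, lost.
No further seizures.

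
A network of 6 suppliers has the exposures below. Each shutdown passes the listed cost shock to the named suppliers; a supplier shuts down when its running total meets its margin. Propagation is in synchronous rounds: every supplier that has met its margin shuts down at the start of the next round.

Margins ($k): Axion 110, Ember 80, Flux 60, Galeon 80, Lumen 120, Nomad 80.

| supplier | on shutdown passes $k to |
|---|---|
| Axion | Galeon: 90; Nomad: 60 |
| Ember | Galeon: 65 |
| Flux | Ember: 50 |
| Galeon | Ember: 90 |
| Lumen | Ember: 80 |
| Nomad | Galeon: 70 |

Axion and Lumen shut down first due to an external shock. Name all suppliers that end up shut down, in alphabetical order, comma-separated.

Axion, Ember, Galeon, Lumen

Round 1 — Axion, Lumen shut down (initial).
  Ember: +80 → 80 ≥ 80
  Galeon: +90 → 90 ≥ 80
  Nomad: +60 → 60 < 80
Round 2 — Ember, Galeon shut down.
No further shutdowns.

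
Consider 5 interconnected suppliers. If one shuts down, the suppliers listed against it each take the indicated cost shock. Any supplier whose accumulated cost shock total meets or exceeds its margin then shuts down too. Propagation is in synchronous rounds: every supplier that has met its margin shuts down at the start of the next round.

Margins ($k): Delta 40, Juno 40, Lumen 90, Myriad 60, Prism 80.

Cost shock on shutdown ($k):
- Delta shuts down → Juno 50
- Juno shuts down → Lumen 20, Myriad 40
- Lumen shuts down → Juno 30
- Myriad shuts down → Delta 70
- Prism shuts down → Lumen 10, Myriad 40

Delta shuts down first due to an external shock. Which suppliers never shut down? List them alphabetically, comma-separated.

Round 1 — Delta shuts down (initial).
  Juno: +50 → 50 ≥ 40
Round 2 — Juno shuts down.
  Lumen: +20 → 20 < 90
  Myriad: +40 → 40 < 60
No further shutdowns.

Lumen, Myriad, Prism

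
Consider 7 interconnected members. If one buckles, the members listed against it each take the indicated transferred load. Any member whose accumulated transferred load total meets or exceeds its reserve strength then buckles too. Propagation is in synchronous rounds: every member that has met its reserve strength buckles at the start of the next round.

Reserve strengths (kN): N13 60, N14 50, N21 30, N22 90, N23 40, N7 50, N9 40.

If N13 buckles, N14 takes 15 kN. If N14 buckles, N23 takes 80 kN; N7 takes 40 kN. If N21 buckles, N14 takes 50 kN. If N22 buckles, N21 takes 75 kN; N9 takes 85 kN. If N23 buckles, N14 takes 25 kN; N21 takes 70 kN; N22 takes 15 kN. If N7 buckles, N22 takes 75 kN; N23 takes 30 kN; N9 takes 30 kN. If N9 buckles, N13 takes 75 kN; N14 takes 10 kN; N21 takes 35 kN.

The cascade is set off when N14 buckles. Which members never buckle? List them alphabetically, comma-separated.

N13, N22, N7, N9

Round 1 — N14 buckles (initial).
  N23: +80 → 80 ≥ 40
  N7: +40 → 40 < 50
Round 2 — N23 buckles.
  N21: +70 → 70 ≥ 30
  N22: +15 → 15 < 90
Round 3 — N21 buckles.
No further bucklings.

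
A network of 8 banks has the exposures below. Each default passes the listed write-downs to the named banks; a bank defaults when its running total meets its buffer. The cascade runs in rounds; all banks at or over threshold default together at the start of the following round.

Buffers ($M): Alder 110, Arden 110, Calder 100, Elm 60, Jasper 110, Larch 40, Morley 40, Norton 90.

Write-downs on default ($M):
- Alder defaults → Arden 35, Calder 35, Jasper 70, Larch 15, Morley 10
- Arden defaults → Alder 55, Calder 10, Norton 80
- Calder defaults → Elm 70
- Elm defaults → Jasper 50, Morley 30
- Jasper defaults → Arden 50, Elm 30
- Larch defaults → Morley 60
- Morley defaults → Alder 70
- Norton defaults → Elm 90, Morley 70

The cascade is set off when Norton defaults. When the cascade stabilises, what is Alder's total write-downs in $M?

Round 1 — Norton defaults (initial).
  Elm: +90 → 90 ≥ 60
  Morley: +70 → 70 ≥ 40
Round 2 — Elm, Morley default.
  Alder: +70 → 70 < 110
  Jasper: +50 → 50 < 110
No further defaults.

70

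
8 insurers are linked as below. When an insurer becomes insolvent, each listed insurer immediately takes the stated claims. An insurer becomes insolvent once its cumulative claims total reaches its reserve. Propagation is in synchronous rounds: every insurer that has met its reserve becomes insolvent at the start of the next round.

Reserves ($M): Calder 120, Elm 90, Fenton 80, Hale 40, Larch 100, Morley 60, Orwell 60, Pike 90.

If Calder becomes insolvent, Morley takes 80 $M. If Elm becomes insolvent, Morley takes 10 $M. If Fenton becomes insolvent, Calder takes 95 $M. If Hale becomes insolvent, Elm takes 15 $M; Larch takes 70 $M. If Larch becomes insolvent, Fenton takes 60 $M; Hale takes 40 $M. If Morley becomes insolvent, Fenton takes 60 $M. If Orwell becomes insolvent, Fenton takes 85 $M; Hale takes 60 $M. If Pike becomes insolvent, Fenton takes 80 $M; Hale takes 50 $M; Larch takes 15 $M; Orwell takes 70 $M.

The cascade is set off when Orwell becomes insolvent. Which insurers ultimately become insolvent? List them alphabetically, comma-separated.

Fenton, Hale, Orwell

Round 1 — Orwell becomes insolvent (initial).
  Fenton: +85 → 85 ≥ 80
  Hale: +60 → 60 ≥ 40
Round 2 — Fenton, Hale become insolvent.
  Calder: +95 → 95 < 120
  Elm: +15 → 15 < 90
  Larch: +70 → 70 < 100
No further insolvencies.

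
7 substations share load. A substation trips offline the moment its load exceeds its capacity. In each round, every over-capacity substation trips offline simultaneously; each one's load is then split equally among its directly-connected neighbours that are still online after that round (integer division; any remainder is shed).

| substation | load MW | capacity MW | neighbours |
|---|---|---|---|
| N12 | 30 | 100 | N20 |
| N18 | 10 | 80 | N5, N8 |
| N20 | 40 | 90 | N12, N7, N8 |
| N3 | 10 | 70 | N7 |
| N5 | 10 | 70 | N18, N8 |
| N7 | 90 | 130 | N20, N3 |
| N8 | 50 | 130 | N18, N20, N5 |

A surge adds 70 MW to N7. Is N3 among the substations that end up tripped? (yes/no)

yes

Round 1 — N7 at 160 > 130. N7 trips offline.
  N7 sheds 160 MW to N20, N3: 80 each.
    N20: 40+80 = 120 > 90
    N3: 10+80 = 90 > 70
Round 2 — N20, N3 trip offline.
  N20 sheds 120 MW to N12, N8: 60 each.
    N12: 30+60 = 90 ≤ 100
    N8: 50+60 = 110 ≤ 130
  N3 sheds 90 MW: no online neighbours, lost.
No further trips.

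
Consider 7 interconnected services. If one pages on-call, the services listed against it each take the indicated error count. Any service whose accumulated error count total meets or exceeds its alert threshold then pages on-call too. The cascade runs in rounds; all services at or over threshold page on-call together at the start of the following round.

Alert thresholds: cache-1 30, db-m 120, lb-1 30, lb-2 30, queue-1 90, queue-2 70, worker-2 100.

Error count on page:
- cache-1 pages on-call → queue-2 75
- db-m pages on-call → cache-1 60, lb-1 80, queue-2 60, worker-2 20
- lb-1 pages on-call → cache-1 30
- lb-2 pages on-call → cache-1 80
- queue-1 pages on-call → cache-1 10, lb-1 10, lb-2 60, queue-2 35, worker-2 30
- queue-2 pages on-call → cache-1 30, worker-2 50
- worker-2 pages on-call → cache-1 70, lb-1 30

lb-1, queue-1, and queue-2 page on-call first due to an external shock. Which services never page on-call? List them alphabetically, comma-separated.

db-m, worker-2

Round 1 — lb-1, queue-1, queue-2 page on-call (initial).
  cache-1: +30+10+30 → 70 ≥ 30
  lb-2: +60 → 60 ≥ 30
  worker-2: +30+50 → 80 < 100
Round 2 — cache-1, lb-2 page on-call.
No further pages.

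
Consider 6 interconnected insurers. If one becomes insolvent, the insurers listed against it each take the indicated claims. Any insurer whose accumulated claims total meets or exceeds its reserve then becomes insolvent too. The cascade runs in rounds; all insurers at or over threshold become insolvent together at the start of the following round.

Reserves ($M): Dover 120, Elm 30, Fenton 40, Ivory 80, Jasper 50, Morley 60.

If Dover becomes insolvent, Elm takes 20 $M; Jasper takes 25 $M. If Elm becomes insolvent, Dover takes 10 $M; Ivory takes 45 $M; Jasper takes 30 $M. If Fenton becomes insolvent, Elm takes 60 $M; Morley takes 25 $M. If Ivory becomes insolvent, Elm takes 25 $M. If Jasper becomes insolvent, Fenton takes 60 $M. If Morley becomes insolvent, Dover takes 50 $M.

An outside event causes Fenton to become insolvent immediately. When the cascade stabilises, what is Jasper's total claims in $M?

30

Round 1 — Fenton becomes insolvent (initial).
  Elm: +60 → 60 ≥ 30
  Morley: +25 → 25 < 60
Round 2 — Elm becomes insolvent.
  Dover: +10 → 10 < 120
  Ivory: +45 → 45 < 80
  Jasper: +30 → 30 < 50
No further insolvencies.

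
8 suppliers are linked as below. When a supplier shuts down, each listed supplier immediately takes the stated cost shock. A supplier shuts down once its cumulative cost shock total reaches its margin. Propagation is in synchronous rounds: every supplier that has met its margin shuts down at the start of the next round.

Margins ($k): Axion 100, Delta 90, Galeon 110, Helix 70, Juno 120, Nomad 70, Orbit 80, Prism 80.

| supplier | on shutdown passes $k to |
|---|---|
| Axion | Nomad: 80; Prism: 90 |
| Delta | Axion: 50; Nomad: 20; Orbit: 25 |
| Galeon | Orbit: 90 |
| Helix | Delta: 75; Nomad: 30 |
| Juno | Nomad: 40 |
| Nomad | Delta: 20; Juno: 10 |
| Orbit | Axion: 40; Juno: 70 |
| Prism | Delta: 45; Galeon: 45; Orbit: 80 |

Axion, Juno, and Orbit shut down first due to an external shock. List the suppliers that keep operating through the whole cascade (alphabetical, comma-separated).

Round 1 — Axion, Juno, Orbit shut down (initial).
  Nomad: +80+40 → 120 ≥ 70
  Prism: +90 → 90 ≥ 80
Round 2 — Nomad, Prism shut down.
  Delta: +20+45 → 65 < 90
  Galeon: +45 → 45 < 110
No further shutdowns.

Delta, Galeon, Helix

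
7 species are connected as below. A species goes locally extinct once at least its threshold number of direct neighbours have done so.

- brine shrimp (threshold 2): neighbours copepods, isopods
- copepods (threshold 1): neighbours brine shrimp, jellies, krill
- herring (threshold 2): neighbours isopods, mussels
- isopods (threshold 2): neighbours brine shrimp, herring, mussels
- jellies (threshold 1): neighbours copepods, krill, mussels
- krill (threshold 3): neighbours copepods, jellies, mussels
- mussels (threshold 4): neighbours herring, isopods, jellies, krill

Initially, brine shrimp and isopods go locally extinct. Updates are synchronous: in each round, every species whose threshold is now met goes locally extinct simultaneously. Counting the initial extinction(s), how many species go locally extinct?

4

Round 1 — brine shrimp, isopods go locally extinct (initial).
Round 2 — checking thresholds:
  copepods: 1 of 3 neighbours ≥ 1, goes locally extinct.
  herring: 1 of 2 neighbours < 2, holds.
  mussels: 1 of 4 neighbours < 4, holds.
Round 3 — checking thresholds:
  herring: 1 of 2 neighbours < 2, holds.
  jellies: 1 of 3 neighbours ≥ 1, goes locally extinct.
  krill: 1 of 3 neighbours < 3, holds.
  mussels: 1 of 4 neighbours < 4, holds.
Round 4 — no new extinctions; cascade stops.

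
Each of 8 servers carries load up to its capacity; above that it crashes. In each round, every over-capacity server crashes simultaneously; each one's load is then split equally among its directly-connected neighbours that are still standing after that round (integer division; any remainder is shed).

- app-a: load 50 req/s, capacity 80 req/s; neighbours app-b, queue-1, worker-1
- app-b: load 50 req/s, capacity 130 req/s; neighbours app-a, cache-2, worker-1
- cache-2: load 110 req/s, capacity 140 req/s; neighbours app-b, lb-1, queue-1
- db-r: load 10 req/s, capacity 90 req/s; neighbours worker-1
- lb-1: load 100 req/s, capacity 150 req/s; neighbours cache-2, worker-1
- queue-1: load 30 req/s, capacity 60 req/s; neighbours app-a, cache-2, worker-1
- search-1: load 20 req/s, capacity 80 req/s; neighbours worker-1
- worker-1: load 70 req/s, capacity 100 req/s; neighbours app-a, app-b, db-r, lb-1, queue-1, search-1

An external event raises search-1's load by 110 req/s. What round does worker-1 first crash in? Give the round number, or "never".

2

Round 1 — search-1 at 130 > 80. search-1 crashes.
  search-1 sheds 130 req/s to worker-1: 130 each.
    worker-1: 70+130 = 200 > 100
Round 2 — worker-1 crashes.
  worker-1 sheds 200 req/s to app-a, app-b, db-r, lb-1, queue-1: 40 each.
    app-a: 50+40 = 90 > 80
    app-b: 50+40 = 90 ≤ 130
    db-r: 10+40 = 50 ≤ 90
    lb-1: 100+40 = 140 ≤ 150
    queue-1: 30+40 = 70 > 60
Round 3 — app-a, queue-1 crash.
  app-a sheds 90 req/s to app-b: 90 each.
    app-b: 90+90 = 180 > 130
  queue-1 sheds 70 req/s to cache-2: 70 each.
    cache-2: 110+70 = 180 > 140
Round 4 — app-b, cache-2 crash.
  app-b sheds 180 req/s: no online neighbours, lost.
  cache-2 sheds 180 req/s to lb-1: 180 each.
    lb-1: 140+180 = 320 > 150
Round 5 — lb-1 crashes.
  lb-1 sheds 320 req/s: no online neighbours, lost.
No further crashes.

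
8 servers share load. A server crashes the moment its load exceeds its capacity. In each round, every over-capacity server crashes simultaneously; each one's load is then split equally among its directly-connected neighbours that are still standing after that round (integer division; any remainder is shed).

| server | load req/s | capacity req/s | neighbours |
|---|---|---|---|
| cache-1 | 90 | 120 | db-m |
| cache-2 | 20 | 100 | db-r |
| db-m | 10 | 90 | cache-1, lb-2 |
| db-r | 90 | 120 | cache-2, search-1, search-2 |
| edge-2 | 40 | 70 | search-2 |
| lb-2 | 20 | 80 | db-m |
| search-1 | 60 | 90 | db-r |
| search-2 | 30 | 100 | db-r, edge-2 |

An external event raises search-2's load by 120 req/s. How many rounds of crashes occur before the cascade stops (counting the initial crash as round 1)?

Round 1 — search-2 at 150 > 100. search-2 crashes.
  search-2 sheds 150 req/s to db-r, edge-2: 75 each.
    db-r: 90+75 = 165 > 120
    edge-2: 40+75 = 115 > 70
Round 2 — db-r, edge-2 crash.
  db-r sheds 165 req/s to cache-2, search-1: 82 each (1 lost).
    cache-2: 20+82 = 102 > 100
    search-1: 60+82 = 142 > 90
  edge-2 sheds 115 req/s: no online neighbours, lost.
Round 3 — cache-2, search-1 crash.
  cache-2 sheds 102 req/s: no online neighbours, lost.
  search-1 sheds 142 req/s: no online neighbours, lost.
No further crashes.

3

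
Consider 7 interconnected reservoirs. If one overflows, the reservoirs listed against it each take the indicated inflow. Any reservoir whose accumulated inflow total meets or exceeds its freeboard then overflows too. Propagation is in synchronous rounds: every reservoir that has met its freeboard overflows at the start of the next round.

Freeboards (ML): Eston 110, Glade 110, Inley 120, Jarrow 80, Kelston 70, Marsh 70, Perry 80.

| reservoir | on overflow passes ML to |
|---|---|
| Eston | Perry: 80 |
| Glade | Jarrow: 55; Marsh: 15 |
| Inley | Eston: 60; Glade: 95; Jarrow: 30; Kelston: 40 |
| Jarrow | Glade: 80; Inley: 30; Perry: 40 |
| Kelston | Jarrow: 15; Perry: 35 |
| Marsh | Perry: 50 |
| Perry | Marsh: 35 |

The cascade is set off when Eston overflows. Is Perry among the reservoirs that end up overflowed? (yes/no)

Round 1 — Eston overflows (initial).
  Perry: +80 → 80 ≥ 80
Round 2 — Perry overflows.
  Marsh: +35 → 35 < 70
No further overflows.

yes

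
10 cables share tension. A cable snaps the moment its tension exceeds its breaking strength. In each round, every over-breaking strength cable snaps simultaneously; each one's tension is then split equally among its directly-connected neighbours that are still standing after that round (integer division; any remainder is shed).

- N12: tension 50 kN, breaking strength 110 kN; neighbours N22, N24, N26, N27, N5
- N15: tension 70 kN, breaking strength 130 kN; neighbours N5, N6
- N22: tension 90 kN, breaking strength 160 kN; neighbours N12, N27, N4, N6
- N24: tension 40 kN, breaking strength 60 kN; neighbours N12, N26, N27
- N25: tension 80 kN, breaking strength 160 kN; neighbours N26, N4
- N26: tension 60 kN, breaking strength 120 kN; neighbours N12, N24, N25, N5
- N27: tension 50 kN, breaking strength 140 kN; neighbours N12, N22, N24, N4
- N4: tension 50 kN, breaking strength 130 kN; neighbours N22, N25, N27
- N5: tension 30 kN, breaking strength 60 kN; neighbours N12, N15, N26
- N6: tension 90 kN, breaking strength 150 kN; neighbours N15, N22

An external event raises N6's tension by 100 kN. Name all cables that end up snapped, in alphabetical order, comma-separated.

Round 1 — N6 at 190 > 150. N6 snaps.
  N6 sheds 190 kN to N15, N22: 95 each.
    N15: 70+95 = 165 > 130
    N22: 90+95 = 185 > 160
Round 2 — N15, N22 snap.
  N15 sheds 165 kN to N5: 165 each.
    N5: 30+165 = 195 > 60
  N22 sheds 185 kN to N12, N27, N4: 61 each (2 lost).
    N12: 50+61 = 111 > 110
    N27: 50+61 = 111 ≤ 140
    N4: 50+61 = 111 ≤ 130
Round 3 — N12, N5 snap.
  N12 sheds 111 kN to N24, N26, N27: 37 each.
    N24: 40+37 = 77 > 60
    N26: 60+37 = 97 ≤ 120
    N27: 111+37 = 148 > 140
  N5 sheds 195 kN to N26: 195 each.
    N26: 97+195 = 292 > 120
Round 4 — N24, N26, N27 snap.
  N24 sheds 77 kN: no online neighbours, lost.
  N26 sheds 292 kN to N25: 292 each.
    N25: 80+292 = 372 > 160
  N27 sheds 148 kN to N4: 148 each.
    N4: 111+148 = 259 > 130
Round 5 — N25, N4 snap.
  N25 sheds 372 kN: no online neighbours, lost.
  N4 sheds 259 kN: no online neighbours, lost.
No further breaks.

N12, N15, N22, N24, N25, N26, N27, N4, N5, N6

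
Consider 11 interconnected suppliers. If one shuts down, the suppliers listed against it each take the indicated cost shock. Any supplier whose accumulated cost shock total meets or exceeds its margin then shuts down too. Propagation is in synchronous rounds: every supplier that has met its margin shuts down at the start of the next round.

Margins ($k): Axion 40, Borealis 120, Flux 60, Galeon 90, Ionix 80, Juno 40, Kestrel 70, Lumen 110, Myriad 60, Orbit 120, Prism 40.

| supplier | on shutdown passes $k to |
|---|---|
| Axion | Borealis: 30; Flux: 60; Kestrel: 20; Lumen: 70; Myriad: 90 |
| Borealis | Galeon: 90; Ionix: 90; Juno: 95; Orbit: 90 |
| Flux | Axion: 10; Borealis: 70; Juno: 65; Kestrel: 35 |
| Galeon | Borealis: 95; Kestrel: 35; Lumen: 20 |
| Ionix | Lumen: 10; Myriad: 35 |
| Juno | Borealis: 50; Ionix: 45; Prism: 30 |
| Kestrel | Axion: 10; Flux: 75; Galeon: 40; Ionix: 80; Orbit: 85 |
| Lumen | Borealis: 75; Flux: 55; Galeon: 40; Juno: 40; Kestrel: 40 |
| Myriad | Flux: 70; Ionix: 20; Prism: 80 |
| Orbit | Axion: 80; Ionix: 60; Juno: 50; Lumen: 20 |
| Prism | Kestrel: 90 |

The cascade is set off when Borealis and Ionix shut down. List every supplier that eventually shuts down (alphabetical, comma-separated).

Borealis, Galeon, Ionix, Juno

Round 1 — Borealis, Ionix shut down (initial).
  Galeon: +90 → 90 ≥ 90
  Juno: +95 → 95 ≥ 40
  Lumen: +10 → 10 < 110
  Myriad: +35 → 35 < 60
  Orbit: +90 → 90 < 120
Round 2 — Galeon, Juno shut down.
  Kestrel: +35 → 35 < 70
  Lumen: +20 → 30 < 110
  Prism: +30 → 30 < 40
No further shutdowns.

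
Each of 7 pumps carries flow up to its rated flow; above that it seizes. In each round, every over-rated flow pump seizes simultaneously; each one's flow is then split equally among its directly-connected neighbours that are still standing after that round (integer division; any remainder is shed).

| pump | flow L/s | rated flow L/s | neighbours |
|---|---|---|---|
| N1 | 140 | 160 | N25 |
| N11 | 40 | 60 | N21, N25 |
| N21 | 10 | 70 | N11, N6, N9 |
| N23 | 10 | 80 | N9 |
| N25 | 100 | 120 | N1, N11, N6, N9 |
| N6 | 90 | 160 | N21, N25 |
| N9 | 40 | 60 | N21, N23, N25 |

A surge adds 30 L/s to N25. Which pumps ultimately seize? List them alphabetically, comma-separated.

Round 1 — N25 at 130 > 120. N25 seizes.
  N25 sheds 130 L/s to N1, N11, N6, N9: 32 each (2 lost).
    N1: 140+32 = 172 > 160
    N11: 40+32 = 72 > 60
    N6: 90+32 = 122 ≤ 160
    N9: 40+32 = 72 > 60
Round 2 — N1, N11, N9 seize.
  N1 sheds 172 L/s: no online neighbours, lost.
  N11 sheds 72 L/s to N21: 72 each.
    N21: 10+72 = 82 > 70
  N9 sheds 72 L/s to N21, N23: 36 each.
    N21: 82+36 = 118 > 70
    N23: 10+36 = 46 ≤ 80
Round 3 — N21 seizes.
  N21 sheds 118 L/s to N6: 118 each.
    N6: 122+118 = 240 > 160
Round 4 — N6 seizes.
  N6 sheds 240 L/s: no online neighbours, lost.
No further seizures.

N1, N11, N21, N25, N6, N9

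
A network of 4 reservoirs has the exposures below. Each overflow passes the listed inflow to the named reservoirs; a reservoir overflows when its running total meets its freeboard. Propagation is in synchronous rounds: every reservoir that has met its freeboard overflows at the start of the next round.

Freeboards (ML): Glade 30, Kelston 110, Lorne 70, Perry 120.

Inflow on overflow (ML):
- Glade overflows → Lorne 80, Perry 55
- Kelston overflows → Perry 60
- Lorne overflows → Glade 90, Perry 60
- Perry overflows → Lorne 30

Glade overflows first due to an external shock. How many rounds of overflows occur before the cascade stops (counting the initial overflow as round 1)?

Round 1 — Glade overflows (initial).
  Lorne: +80 → 80 ≥ 70
  Perry: +55 → 55 < 120
Round 2 — Lorne overflows.
  Perry: +60 → 115 < 120
No further overflows.

2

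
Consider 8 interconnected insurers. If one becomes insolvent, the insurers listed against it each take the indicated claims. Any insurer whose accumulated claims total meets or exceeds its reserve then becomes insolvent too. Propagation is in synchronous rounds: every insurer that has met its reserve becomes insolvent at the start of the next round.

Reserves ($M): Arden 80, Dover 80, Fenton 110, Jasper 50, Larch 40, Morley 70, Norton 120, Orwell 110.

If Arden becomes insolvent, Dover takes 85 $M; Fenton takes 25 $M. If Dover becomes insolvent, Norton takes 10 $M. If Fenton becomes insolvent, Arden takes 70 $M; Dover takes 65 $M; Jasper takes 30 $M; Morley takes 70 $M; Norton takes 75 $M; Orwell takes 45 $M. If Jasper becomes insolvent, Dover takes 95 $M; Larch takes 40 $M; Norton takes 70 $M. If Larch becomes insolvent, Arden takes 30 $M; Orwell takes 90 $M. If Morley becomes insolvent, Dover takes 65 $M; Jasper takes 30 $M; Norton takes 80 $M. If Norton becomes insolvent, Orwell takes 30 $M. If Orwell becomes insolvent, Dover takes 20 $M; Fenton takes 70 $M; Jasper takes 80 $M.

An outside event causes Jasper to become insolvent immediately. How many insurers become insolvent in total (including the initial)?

3

Round 1 — Jasper becomes insolvent (initial).
  Dover: +95 → 95 ≥ 80
  Larch: +40 → 40 ≥ 40
  Norton: +70 → 70 < 120
Round 2 — Dover, Larch become insolvent.
  Arden: +30 → 30 < 80
  Norton: +10 → 80 < 120
  Orwell: +90 → 90 < 110
No further insolvencies.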